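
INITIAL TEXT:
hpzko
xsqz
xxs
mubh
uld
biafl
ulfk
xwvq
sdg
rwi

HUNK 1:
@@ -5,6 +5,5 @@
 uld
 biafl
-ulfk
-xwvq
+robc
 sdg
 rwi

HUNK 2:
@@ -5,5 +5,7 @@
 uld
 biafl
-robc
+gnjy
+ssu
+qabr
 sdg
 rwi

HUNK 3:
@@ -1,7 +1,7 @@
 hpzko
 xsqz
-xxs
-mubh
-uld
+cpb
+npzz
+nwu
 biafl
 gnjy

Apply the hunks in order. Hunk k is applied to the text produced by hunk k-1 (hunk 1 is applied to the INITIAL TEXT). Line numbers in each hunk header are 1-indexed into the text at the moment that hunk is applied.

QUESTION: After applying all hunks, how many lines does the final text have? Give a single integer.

Answer: 11

Derivation:
Hunk 1: at line 5 remove [ulfk,xwvq] add [robc] -> 9 lines: hpzko xsqz xxs mubh uld biafl robc sdg rwi
Hunk 2: at line 5 remove [robc] add [gnjy,ssu,qabr] -> 11 lines: hpzko xsqz xxs mubh uld biafl gnjy ssu qabr sdg rwi
Hunk 3: at line 1 remove [xxs,mubh,uld] add [cpb,npzz,nwu] -> 11 lines: hpzko xsqz cpb npzz nwu biafl gnjy ssu qabr sdg rwi
Final line count: 11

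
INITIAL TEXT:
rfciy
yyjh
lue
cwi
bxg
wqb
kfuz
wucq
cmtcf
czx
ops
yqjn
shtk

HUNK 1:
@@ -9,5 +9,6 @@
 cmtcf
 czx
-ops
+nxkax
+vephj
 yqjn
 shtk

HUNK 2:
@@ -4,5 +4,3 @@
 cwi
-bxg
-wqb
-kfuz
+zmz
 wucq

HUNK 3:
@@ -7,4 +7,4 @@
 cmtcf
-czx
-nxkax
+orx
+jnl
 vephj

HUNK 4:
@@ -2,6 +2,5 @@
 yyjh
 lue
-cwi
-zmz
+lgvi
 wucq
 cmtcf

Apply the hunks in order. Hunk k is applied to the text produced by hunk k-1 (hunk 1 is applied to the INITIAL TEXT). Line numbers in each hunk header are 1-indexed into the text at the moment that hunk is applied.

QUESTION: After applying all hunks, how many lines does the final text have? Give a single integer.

Hunk 1: at line 9 remove [ops] add [nxkax,vephj] -> 14 lines: rfciy yyjh lue cwi bxg wqb kfuz wucq cmtcf czx nxkax vephj yqjn shtk
Hunk 2: at line 4 remove [bxg,wqb,kfuz] add [zmz] -> 12 lines: rfciy yyjh lue cwi zmz wucq cmtcf czx nxkax vephj yqjn shtk
Hunk 3: at line 7 remove [czx,nxkax] add [orx,jnl] -> 12 lines: rfciy yyjh lue cwi zmz wucq cmtcf orx jnl vephj yqjn shtk
Hunk 4: at line 2 remove [cwi,zmz] add [lgvi] -> 11 lines: rfciy yyjh lue lgvi wucq cmtcf orx jnl vephj yqjn shtk
Final line count: 11

Answer: 11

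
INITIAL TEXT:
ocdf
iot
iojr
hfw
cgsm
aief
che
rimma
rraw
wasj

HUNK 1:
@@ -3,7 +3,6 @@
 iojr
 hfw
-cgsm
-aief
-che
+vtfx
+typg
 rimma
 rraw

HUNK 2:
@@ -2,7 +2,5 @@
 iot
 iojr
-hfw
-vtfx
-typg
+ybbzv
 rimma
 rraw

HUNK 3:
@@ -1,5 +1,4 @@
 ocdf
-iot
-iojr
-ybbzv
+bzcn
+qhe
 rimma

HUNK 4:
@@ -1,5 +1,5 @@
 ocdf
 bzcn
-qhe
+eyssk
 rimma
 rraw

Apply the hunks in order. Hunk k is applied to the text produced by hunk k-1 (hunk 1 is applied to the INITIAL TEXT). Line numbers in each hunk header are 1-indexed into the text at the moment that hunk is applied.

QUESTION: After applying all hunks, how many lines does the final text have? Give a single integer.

Hunk 1: at line 3 remove [cgsm,aief,che] add [vtfx,typg] -> 9 lines: ocdf iot iojr hfw vtfx typg rimma rraw wasj
Hunk 2: at line 2 remove [hfw,vtfx,typg] add [ybbzv] -> 7 lines: ocdf iot iojr ybbzv rimma rraw wasj
Hunk 3: at line 1 remove [iot,iojr,ybbzv] add [bzcn,qhe] -> 6 lines: ocdf bzcn qhe rimma rraw wasj
Hunk 4: at line 1 remove [qhe] add [eyssk] -> 6 lines: ocdf bzcn eyssk rimma rraw wasj
Final line count: 6

Answer: 6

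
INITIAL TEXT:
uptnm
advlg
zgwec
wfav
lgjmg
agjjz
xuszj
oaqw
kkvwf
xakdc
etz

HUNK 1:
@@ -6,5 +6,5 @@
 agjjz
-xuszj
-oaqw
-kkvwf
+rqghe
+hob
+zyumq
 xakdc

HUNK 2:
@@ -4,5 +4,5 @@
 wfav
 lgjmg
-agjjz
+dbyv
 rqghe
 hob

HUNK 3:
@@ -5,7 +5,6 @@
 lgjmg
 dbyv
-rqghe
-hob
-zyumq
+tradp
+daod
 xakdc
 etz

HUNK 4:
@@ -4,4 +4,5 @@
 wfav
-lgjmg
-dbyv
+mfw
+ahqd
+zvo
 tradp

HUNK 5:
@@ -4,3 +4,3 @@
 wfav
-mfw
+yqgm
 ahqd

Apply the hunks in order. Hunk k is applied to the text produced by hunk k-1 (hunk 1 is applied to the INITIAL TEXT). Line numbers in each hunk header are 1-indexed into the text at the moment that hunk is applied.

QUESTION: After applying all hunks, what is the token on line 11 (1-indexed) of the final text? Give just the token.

Hunk 1: at line 6 remove [xuszj,oaqw,kkvwf] add [rqghe,hob,zyumq] -> 11 lines: uptnm advlg zgwec wfav lgjmg agjjz rqghe hob zyumq xakdc etz
Hunk 2: at line 4 remove [agjjz] add [dbyv] -> 11 lines: uptnm advlg zgwec wfav lgjmg dbyv rqghe hob zyumq xakdc etz
Hunk 3: at line 5 remove [rqghe,hob,zyumq] add [tradp,daod] -> 10 lines: uptnm advlg zgwec wfav lgjmg dbyv tradp daod xakdc etz
Hunk 4: at line 4 remove [lgjmg,dbyv] add [mfw,ahqd,zvo] -> 11 lines: uptnm advlg zgwec wfav mfw ahqd zvo tradp daod xakdc etz
Hunk 5: at line 4 remove [mfw] add [yqgm] -> 11 lines: uptnm advlg zgwec wfav yqgm ahqd zvo tradp daod xakdc etz
Final line 11: etz

Answer: etz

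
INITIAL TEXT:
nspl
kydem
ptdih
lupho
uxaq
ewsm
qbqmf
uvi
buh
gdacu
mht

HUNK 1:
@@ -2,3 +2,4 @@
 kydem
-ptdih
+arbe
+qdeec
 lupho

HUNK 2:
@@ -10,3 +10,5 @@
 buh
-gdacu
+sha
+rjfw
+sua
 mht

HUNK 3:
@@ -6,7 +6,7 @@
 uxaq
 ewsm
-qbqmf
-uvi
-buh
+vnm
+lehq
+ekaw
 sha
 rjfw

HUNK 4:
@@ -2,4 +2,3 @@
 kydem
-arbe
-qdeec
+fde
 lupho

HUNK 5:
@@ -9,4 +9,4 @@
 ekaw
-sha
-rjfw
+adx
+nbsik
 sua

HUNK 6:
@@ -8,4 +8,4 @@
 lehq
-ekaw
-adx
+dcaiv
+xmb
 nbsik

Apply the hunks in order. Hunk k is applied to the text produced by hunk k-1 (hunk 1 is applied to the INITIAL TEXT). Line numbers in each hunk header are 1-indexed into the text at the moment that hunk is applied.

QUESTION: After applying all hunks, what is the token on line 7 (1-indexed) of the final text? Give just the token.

Answer: vnm

Derivation:
Hunk 1: at line 2 remove [ptdih] add [arbe,qdeec] -> 12 lines: nspl kydem arbe qdeec lupho uxaq ewsm qbqmf uvi buh gdacu mht
Hunk 2: at line 10 remove [gdacu] add [sha,rjfw,sua] -> 14 lines: nspl kydem arbe qdeec lupho uxaq ewsm qbqmf uvi buh sha rjfw sua mht
Hunk 3: at line 6 remove [qbqmf,uvi,buh] add [vnm,lehq,ekaw] -> 14 lines: nspl kydem arbe qdeec lupho uxaq ewsm vnm lehq ekaw sha rjfw sua mht
Hunk 4: at line 2 remove [arbe,qdeec] add [fde] -> 13 lines: nspl kydem fde lupho uxaq ewsm vnm lehq ekaw sha rjfw sua mht
Hunk 5: at line 9 remove [sha,rjfw] add [adx,nbsik] -> 13 lines: nspl kydem fde lupho uxaq ewsm vnm lehq ekaw adx nbsik sua mht
Hunk 6: at line 8 remove [ekaw,adx] add [dcaiv,xmb] -> 13 lines: nspl kydem fde lupho uxaq ewsm vnm lehq dcaiv xmb nbsik sua mht
Final line 7: vnm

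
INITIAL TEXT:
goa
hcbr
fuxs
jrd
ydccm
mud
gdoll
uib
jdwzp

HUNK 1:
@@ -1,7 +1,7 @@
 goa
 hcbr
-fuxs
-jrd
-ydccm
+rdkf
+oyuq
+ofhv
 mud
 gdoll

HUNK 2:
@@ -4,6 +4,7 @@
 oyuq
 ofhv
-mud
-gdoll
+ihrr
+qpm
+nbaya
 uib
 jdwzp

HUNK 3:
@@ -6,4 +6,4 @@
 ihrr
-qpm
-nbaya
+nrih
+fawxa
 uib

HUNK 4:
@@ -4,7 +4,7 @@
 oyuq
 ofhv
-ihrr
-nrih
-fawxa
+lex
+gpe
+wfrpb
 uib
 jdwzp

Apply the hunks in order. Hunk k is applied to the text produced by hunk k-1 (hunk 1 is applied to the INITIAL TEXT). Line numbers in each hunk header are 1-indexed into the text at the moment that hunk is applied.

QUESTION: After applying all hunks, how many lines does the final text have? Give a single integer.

Hunk 1: at line 1 remove [fuxs,jrd,ydccm] add [rdkf,oyuq,ofhv] -> 9 lines: goa hcbr rdkf oyuq ofhv mud gdoll uib jdwzp
Hunk 2: at line 4 remove [mud,gdoll] add [ihrr,qpm,nbaya] -> 10 lines: goa hcbr rdkf oyuq ofhv ihrr qpm nbaya uib jdwzp
Hunk 3: at line 6 remove [qpm,nbaya] add [nrih,fawxa] -> 10 lines: goa hcbr rdkf oyuq ofhv ihrr nrih fawxa uib jdwzp
Hunk 4: at line 4 remove [ihrr,nrih,fawxa] add [lex,gpe,wfrpb] -> 10 lines: goa hcbr rdkf oyuq ofhv lex gpe wfrpb uib jdwzp
Final line count: 10

Answer: 10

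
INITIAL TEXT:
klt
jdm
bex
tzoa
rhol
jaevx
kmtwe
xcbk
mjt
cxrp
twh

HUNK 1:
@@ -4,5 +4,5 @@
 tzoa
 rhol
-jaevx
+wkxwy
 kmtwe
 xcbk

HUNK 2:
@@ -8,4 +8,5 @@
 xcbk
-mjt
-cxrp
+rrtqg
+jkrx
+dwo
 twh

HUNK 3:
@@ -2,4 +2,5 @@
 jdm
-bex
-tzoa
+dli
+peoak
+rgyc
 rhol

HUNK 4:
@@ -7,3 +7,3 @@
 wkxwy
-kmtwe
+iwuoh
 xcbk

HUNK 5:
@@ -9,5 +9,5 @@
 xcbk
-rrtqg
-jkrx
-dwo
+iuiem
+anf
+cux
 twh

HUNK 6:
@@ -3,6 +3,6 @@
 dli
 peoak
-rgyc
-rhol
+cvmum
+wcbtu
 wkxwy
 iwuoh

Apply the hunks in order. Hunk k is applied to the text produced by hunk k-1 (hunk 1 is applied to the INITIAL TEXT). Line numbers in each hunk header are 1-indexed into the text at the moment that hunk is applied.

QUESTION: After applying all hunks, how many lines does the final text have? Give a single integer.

Hunk 1: at line 4 remove [jaevx] add [wkxwy] -> 11 lines: klt jdm bex tzoa rhol wkxwy kmtwe xcbk mjt cxrp twh
Hunk 2: at line 8 remove [mjt,cxrp] add [rrtqg,jkrx,dwo] -> 12 lines: klt jdm bex tzoa rhol wkxwy kmtwe xcbk rrtqg jkrx dwo twh
Hunk 3: at line 2 remove [bex,tzoa] add [dli,peoak,rgyc] -> 13 lines: klt jdm dli peoak rgyc rhol wkxwy kmtwe xcbk rrtqg jkrx dwo twh
Hunk 4: at line 7 remove [kmtwe] add [iwuoh] -> 13 lines: klt jdm dli peoak rgyc rhol wkxwy iwuoh xcbk rrtqg jkrx dwo twh
Hunk 5: at line 9 remove [rrtqg,jkrx,dwo] add [iuiem,anf,cux] -> 13 lines: klt jdm dli peoak rgyc rhol wkxwy iwuoh xcbk iuiem anf cux twh
Hunk 6: at line 3 remove [rgyc,rhol] add [cvmum,wcbtu] -> 13 lines: klt jdm dli peoak cvmum wcbtu wkxwy iwuoh xcbk iuiem anf cux twh
Final line count: 13

Answer: 13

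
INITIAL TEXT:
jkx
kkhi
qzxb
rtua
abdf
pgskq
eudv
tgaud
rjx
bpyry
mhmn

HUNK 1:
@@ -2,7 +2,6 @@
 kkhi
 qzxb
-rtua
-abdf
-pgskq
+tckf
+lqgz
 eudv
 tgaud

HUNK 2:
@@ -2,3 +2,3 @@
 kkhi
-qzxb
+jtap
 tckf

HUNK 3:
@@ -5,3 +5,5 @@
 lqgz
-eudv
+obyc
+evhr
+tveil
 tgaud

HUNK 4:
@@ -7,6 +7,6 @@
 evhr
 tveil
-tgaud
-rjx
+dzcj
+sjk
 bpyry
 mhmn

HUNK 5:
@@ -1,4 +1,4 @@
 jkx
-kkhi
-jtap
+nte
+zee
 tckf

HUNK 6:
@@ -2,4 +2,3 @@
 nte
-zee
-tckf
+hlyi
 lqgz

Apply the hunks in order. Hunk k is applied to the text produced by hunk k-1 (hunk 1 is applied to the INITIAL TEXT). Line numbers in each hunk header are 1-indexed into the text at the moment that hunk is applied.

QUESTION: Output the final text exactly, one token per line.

Answer: jkx
nte
hlyi
lqgz
obyc
evhr
tveil
dzcj
sjk
bpyry
mhmn

Derivation:
Hunk 1: at line 2 remove [rtua,abdf,pgskq] add [tckf,lqgz] -> 10 lines: jkx kkhi qzxb tckf lqgz eudv tgaud rjx bpyry mhmn
Hunk 2: at line 2 remove [qzxb] add [jtap] -> 10 lines: jkx kkhi jtap tckf lqgz eudv tgaud rjx bpyry mhmn
Hunk 3: at line 5 remove [eudv] add [obyc,evhr,tveil] -> 12 lines: jkx kkhi jtap tckf lqgz obyc evhr tveil tgaud rjx bpyry mhmn
Hunk 4: at line 7 remove [tgaud,rjx] add [dzcj,sjk] -> 12 lines: jkx kkhi jtap tckf lqgz obyc evhr tveil dzcj sjk bpyry mhmn
Hunk 5: at line 1 remove [kkhi,jtap] add [nte,zee] -> 12 lines: jkx nte zee tckf lqgz obyc evhr tveil dzcj sjk bpyry mhmn
Hunk 6: at line 2 remove [zee,tckf] add [hlyi] -> 11 lines: jkx nte hlyi lqgz obyc evhr tveil dzcj sjk bpyry mhmn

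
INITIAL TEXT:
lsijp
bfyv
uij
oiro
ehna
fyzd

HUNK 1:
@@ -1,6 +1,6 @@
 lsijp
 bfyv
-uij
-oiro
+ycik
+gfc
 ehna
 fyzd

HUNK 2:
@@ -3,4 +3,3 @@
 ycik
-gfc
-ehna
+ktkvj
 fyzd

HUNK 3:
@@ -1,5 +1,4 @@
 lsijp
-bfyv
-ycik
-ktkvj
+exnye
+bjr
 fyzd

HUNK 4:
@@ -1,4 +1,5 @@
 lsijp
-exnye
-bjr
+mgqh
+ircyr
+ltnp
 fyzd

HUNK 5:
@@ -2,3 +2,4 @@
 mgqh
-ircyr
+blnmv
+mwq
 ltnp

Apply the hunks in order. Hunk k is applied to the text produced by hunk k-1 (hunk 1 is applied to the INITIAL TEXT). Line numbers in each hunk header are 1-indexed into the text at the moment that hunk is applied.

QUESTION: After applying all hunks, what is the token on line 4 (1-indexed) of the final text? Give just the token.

Answer: mwq

Derivation:
Hunk 1: at line 1 remove [uij,oiro] add [ycik,gfc] -> 6 lines: lsijp bfyv ycik gfc ehna fyzd
Hunk 2: at line 3 remove [gfc,ehna] add [ktkvj] -> 5 lines: lsijp bfyv ycik ktkvj fyzd
Hunk 3: at line 1 remove [bfyv,ycik,ktkvj] add [exnye,bjr] -> 4 lines: lsijp exnye bjr fyzd
Hunk 4: at line 1 remove [exnye,bjr] add [mgqh,ircyr,ltnp] -> 5 lines: lsijp mgqh ircyr ltnp fyzd
Hunk 5: at line 2 remove [ircyr] add [blnmv,mwq] -> 6 lines: lsijp mgqh blnmv mwq ltnp fyzd
Final line 4: mwq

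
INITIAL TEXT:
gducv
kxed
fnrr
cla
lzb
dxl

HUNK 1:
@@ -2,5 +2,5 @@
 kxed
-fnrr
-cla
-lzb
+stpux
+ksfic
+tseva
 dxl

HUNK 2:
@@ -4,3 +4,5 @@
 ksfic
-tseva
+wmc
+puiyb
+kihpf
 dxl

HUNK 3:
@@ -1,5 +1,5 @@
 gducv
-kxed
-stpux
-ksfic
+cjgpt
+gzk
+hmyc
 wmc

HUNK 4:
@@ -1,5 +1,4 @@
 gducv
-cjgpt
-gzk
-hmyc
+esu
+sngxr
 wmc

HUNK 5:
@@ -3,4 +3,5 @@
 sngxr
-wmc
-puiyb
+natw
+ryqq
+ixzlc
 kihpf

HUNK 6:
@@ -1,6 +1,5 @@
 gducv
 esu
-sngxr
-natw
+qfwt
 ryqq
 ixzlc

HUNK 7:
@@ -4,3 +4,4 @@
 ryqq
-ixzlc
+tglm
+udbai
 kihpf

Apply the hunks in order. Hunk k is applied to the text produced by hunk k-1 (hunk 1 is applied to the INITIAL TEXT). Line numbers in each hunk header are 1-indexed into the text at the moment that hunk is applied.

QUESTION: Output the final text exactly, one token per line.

Answer: gducv
esu
qfwt
ryqq
tglm
udbai
kihpf
dxl

Derivation:
Hunk 1: at line 2 remove [fnrr,cla,lzb] add [stpux,ksfic,tseva] -> 6 lines: gducv kxed stpux ksfic tseva dxl
Hunk 2: at line 4 remove [tseva] add [wmc,puiyb,kihpf] -> 8 lines: gducv kxed stpux ksfic wmc puiyb kihpf dxl
Hunk 3: at line 1 remove [kxed,stpux,ksfic] add [cjgpt,gzk,hmyc] -> 8 lines: gducv cjgpt gzk hmyc wmc puiyb kihpf dxl
Hunk 4: at line 1 remove [cjgpt,gzk,hmyc] add [esu,sngxr] -> 7 lines: gducv esu sngxr wmc puiyb kihpf dxl
Hunk 5: at line 3 remove [wmc,puiyb] add [natw,ryqq,ixzlc] -> 8 lines: gducv esu sngxr natw ryqq ixzlc kihpf dxl
Hunk 6: at line 1 remove [sngxr,natw] add [qfwt] -> 7 lines: gducv esu qfwt ryqq ixzlc kihpf dxl
Hunk 7: at line 4 remove [ixzlc] add [tglm,udbai] -> 8 lines: gducv esu qfwt ryqq tglm udbai kihpf dxl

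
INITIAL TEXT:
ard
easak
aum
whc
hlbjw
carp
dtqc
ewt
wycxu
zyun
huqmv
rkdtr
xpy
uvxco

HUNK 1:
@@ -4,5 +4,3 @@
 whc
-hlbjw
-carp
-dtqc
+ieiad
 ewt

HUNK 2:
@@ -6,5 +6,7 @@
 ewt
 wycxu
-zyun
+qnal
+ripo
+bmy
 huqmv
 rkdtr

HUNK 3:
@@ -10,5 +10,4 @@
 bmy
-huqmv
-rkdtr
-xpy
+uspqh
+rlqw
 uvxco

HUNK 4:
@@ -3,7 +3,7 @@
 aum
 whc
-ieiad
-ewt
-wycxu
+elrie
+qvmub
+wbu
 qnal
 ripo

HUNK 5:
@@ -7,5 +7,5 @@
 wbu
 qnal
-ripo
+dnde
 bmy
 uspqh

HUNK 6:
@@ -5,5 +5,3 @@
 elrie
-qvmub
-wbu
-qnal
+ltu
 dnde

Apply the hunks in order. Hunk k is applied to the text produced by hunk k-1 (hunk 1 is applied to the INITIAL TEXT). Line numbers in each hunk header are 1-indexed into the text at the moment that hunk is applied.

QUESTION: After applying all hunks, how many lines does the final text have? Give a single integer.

Hunk 1: at line 4 remove [hlbjw,carp,dtqc] add [ieiad] -> 12 lines: ard easak aum whc ieiad ewt wycxu zyun huqmv rkdtr xpy uvxco
Hunk 2: at line 6 remove [zyun] add [qnal,ripo,bmy] -> 14 lines: ard easak aum whc ieiad ewt wycxu qnal ripo bmy huqmv rkdtr xpy uvxco
Hunk 3: at line 10 remove [huqmv,rkdtr,xpy] add [uspqh,rlqw] -> 13 lines: ard easak aum whc ieiad ewt wycxu qnal ripo bmy uspqh rlqw uvxco
Hunk 4: at line 3 remove [ieiad,ewt,wycxu] add [elrie,qvmub,wbu] -> 13 lines: ard easak aum whc elrie qvmub wbu qnal ripo bmy uspqh rlqw uvxco
Hunk 5: at line 7 remove [ripo] add [dnde] -> 13 lines: ard easak aum whc elrie qvmub wbu qnal dnde bmy uspqh rlqw uvxco
Hunk 6: at line 5 remove [qvmub,wbu,qnal] add [ltu] -> 11 lines: ard easak aum whc elrie ltu dnde bmy uspqh rlqw uvxco
Final line count: 11

Answer: 11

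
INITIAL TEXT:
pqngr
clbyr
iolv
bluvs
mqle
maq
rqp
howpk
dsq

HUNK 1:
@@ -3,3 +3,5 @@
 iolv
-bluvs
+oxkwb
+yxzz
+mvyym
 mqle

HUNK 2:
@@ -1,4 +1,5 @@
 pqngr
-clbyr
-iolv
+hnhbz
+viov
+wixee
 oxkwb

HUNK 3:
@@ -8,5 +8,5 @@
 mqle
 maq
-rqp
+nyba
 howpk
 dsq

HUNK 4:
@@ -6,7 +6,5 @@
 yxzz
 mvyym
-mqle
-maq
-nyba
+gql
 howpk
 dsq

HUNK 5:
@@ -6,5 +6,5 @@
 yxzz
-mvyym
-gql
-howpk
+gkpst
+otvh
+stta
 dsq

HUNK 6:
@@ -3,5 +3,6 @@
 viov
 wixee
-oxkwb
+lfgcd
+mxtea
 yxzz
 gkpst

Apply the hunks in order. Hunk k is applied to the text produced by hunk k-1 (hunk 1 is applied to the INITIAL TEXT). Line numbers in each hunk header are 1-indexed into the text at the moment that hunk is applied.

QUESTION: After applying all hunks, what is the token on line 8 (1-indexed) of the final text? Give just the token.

Hunk 1: at line 3 remove [bluvs] add [oxkwb,yxzz,mvyym] -> 11 lines: pqngr clbyr iolv oxkwb yxzz mvyym mqle maq rqp howpk dsq
Hunk 2: at line 1 remove [clbyr,iolv] add [hnhbz,viov,wixee] -> 12 lines: pqngr hnhbz viov wixee oxkwb yxzz mvyym mqle maq rqp howpk dsq
Hunk 3: at line 8 remove [rqp] add [nyba] -> 12 lines: pqngr hnhbz viov wixee oxkwb yxzz mvyym mqle maq nyba howpk dsq
Hunk 4: at line 6 remove [mqle,maq,nyba] add [gql] -> 10 lines: pqngr hnhbz viov wixee oxkwb yxzz mvyym gql howpk dsq
Hunk 5: at line 6 remove [mvyym,gql,howpk] add [gkpst,otvh,stta] -> 10 lines: pqngr hnhbz viov wixee oxkwb yxzz gkpst otvh stta dsq
Hunk 6: at line 3 remove [oxkwb] add [lfgcd,mxtea] -> 11 lines: pqngr hnhbz viov wixee lfgcd mxtea yxzz gkpst otvh stta dsq
Final line 8: gkpst

Answer: gkpst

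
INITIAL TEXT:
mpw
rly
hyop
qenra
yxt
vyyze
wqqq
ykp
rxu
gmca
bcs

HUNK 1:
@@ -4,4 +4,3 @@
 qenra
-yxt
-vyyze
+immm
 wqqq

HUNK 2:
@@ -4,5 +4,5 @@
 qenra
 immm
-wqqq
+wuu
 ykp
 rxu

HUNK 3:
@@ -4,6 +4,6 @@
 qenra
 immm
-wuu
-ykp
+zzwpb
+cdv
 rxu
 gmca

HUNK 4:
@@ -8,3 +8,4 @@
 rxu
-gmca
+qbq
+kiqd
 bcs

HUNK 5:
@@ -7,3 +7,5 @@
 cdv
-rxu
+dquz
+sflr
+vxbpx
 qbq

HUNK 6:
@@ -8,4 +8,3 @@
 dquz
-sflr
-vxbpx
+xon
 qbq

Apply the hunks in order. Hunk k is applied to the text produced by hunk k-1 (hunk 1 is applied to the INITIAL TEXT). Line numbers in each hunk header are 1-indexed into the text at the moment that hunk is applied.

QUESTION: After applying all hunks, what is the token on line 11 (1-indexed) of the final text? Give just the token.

Answer: kiqd

Derivation:
Hunk 1: at line 4 remove [yxt,vyyze] add [immm] -> 10 lines: mpw rly hyop qenra immm wqqq ykp rxu gmca bcs
Hunk 2: at line 4 remove [wqqq] add [wuu] -> 10 lines: mpw rly hyop qenra immm wuu ykp rxu gmca bcs
Hunk 3: at line 4 remove [wuu,ykp] add [zzwpb,cdv] -> 10 lines: mpw rly hyop qenra immm zzwpb cdv rxu gmca bcs
Hunk 4: at line 8 remove [gmca] add [qbq,kiqd] -> 11 lines: mpw rly hyop qenra immm zzwpb cdv rxu qbq kiqd bcs
Hunk 5: at line 7 remove [rxu] add [dquz,sflr,vxbpx] -> 13 lines: mpw rly hyop qenra immm zzwpb cdv dquz sflr vxbpx qbq kiqd bcs
Hunk 6: at line 8 remove [sflr,vxbpx] add [xon] -> 12 lines: mpw rly hyop qenra immm zzwpb cdv dquz xon qbq kiqd bcs
Final line 11: kiqd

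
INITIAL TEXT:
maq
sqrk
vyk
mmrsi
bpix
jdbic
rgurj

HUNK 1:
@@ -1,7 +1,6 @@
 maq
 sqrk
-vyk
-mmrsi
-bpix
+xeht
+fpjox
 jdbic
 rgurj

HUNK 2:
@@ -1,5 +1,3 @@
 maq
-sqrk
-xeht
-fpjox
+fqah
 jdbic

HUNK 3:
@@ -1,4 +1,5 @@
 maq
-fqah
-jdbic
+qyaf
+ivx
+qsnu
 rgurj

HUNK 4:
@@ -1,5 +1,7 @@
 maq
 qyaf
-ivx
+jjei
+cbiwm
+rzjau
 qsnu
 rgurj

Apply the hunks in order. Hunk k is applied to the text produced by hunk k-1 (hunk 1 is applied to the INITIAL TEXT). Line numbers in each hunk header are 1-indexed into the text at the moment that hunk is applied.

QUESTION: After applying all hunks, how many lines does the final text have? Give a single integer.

Answer: 7

Derivation:
Hunk 1: at line 1 remove [vyk,mmrsi,bpix] add [xeht,fpjox] -> 6 lines: maq sqrk xeht fpjox jdbic rgurj
Hunk 2: at line 1 remove [sqrk,xeht,fpjox] add [fqah] -> 4 lines: maq fqah jdbic rgurj
Hunk 3: at line 1 remove [fqah,jdbic] add [qyaf,ivx,qsnu] -> 5 lines: maq qyaf ivx qsnu rgurj
Hunk 4: at line 1 remove [ivx] add [jjei,cbiwm,rzjau] -> 7 lines: maq qyaf jjei cbiwm rzjau qsnu rgurj
Final line count: 7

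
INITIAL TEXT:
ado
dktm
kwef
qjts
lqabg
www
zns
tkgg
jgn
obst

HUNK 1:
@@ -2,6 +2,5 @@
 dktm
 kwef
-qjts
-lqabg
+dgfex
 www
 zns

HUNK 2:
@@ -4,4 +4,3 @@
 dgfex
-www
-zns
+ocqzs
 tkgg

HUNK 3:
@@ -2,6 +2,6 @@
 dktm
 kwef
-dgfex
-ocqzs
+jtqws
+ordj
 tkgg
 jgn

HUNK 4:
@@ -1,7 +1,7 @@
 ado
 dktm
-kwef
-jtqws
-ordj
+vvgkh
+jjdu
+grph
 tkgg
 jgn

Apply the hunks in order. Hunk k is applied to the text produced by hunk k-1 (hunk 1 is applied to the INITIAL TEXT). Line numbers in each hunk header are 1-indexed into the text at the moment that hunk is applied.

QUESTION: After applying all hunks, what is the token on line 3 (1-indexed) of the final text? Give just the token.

Hunk 1: at line 2 remove [qjts,lqabg] add [dgfex] -> 9 lines: ado dktm kwef dgfex www zns tkgg jgn obst
Hunk 2: at line 4 remove [www,zns] add [ocqzs] -> 8 lines: ado dktm kwef dgfex ocqzs tkgg jgn obst
Hunk 3: at line 2 remove [dgfex,ocqzs] add [jtqws,ordj] -> 8 lines: ado dktm kwef jtqws ordj tkgg jgn obst
Hunk 4: at line 1 remove [kwef,jtqws,ordj] add [vvgkh,jjdu,grph] -> 8 lines: ado dktm vvgkh jjdu grph tkgg jgn obst
Final line 3: vvgkh

Answer: vvgkh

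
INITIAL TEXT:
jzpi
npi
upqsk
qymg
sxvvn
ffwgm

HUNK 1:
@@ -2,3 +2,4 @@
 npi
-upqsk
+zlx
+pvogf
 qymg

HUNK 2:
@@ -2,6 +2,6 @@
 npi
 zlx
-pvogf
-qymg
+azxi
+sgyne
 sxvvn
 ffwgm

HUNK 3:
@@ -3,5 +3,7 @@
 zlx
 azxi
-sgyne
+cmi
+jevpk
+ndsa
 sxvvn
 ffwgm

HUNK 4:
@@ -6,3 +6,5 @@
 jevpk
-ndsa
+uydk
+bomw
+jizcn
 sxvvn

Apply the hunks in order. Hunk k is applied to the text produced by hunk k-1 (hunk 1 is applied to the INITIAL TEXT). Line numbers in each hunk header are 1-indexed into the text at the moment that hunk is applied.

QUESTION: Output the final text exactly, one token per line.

Hunk 1: at line 2 remove [upqsk] add [zlx,pvogf] -> 7 lines: jzpi npi zlx pvogf qymg sxvvn ffwgm
Hunk 2: at line 2 remove [pvogf,qymg] add [azxi,sgyne] -> 7 lines: jzpi npi zlx azxi sgyne sxvvn ffwgm
Hunk 3: at line 3 remove [sgyne] add [cmi,jevpk,ndsa] -> 9 lines: jzpi npi zlx azxi cmi jevpk ndsa sxvvn ffwgm
Hunk 4: at line 6 remove [ndsa] add [uydk,bomw,jizcn] -> 11 lines: jzpi npi zlx azxi cmi jevpk uydk bomw jizcn sxvvn ffwgm

Answer: jzpi
npi
zlx
azxi
cmi
jevpk
uydk
bomw
jizcn
sxvvn
ffwgm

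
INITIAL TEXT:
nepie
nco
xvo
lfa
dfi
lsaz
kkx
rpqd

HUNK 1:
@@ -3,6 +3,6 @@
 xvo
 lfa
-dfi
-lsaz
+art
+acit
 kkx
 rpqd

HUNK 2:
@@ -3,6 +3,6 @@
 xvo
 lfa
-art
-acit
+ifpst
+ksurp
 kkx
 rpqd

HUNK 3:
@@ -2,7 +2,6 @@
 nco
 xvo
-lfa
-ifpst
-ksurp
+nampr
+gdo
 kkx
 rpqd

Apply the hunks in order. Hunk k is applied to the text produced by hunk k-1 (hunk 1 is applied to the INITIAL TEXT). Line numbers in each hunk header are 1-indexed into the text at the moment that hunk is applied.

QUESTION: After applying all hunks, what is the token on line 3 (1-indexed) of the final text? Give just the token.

Answer: xvo

Derivation:
Hunk 1: at line 3 remove [dfi,lsaz] add [art,acit] -> 8 lines: nepie nco xvo lfa art acit kkx rpqd
Hunk 2: at line 3 remove [art,acit] add [ifpst,ksurp] -> 8 lines: nepie nco xvo lfa ifpst ksurp kkx rpqd
Hunk 3: at line 2 remove [lfa,ifpst,ksurp] add [nampr,gdo] -> 7 lines: nepie nco xvo nampr gdo kkx rpqd
Final line 3: xvo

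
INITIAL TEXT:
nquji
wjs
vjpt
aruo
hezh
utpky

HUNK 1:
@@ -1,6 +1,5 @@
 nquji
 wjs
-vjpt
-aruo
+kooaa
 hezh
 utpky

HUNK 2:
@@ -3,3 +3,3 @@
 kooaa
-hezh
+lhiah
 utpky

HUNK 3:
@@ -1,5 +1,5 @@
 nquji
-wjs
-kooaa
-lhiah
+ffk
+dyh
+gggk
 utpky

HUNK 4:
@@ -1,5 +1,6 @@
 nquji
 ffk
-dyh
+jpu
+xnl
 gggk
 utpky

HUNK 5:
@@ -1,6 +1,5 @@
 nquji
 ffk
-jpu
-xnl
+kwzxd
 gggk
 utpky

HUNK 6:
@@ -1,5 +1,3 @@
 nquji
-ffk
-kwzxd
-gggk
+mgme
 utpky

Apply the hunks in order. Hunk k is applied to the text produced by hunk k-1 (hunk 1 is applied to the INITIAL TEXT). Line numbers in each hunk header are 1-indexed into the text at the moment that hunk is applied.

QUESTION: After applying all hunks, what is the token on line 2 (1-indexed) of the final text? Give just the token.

Hunk 1: at line 1 remove [vjpt,aruo] add [kooaa] -> 5 lines: nquji wjs kooaa hezh utpky
Hunk 2: at line 3 remove [hezh] add [lhiah] -> 5 lines: nquji wjs kooaa lhiah utpky
Hunk 3: at line 1 remove [wjs,kooaa,lhiah] add [ffk,dyh,gggk] -> 5 lines: nquji ffk dyh gggk utpky
Hunk 4: at line 1 remove [dyh] add [jpu,xnl] -> 6 lines: nquji ffk jpu xnl gggk utpky
Hunk 5: at line 1 remove [jpu,xnl] add [kwzxd] -> 5 lines: nquji ffk kwzxd gggk utpky
Hunk 6: at line 1 remove [ffk,kwzxd,gggk] add [mgme] -> 3 lines: nquji mgme utpky
Final line 2: mgme

Answer: mgme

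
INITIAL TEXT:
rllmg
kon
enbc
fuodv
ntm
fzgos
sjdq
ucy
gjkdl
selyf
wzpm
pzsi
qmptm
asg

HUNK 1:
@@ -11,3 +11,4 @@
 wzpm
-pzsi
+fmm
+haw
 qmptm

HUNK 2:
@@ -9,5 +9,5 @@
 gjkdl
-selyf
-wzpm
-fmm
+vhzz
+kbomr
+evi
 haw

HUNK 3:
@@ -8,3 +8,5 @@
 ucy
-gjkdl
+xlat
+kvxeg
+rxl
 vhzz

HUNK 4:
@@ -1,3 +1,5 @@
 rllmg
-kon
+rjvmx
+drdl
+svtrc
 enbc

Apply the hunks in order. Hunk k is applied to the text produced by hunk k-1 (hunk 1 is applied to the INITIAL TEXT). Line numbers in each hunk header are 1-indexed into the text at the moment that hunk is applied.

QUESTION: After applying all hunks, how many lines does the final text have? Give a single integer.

Answer: 19

Derivation:
Hunk 1: at line 11 remove [pzsi] add [fmm,haw] -> 15 lines: rllmg kon enbc fuodv ntm fzgos sjdq ucy gjkdl selyf wzpm fmm haw qmptm asg
Hunk 2: at line 9 remove [selyf,wzpm,fmm] add [vhzz,kbomr,evi] -> 15 lines: rllmg kon enbc fuodv ntm fzgos sjdq ucy gjkdl vhzz kbomr evi haw qmptm asg
Hunk 3: at line 8 remove [gjkdl] add [xlat,kvxeg,rxl] -> 17 lines: rllmg kon enbc fuodv ntm fzgos sjdq ucy xlat kvxeg rxl vhzz kbomr evi haw qmptm asg
Hunk 4: at line 1 remove [kon] add [rjvmx,drdl,svtrc] -> 19 lines: rllmg rjvmx drdl svtrc enbc fuodv ntm fzgos sjdq ucy xlat kvxeg rxl vhzz kbomr evi haw qmptm asg
Final line count: 19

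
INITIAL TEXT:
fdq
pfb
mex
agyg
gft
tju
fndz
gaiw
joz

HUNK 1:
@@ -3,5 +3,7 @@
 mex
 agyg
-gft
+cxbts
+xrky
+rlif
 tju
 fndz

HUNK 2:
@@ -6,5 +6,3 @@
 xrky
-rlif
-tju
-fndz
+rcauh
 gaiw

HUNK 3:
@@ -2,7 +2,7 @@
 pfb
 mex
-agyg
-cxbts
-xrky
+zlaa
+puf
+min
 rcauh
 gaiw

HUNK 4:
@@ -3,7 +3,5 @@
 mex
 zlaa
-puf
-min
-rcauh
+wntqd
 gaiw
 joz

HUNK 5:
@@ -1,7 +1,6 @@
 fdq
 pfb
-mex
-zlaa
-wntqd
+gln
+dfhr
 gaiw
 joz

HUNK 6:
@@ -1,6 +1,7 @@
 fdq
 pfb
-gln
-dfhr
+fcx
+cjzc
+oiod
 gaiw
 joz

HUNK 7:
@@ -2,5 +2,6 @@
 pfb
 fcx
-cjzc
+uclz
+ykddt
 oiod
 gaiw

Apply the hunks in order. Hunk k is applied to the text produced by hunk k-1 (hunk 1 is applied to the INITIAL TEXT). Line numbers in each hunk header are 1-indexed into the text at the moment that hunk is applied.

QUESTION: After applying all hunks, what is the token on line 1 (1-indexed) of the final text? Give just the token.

Answer: fdq

Derivation:
Hunk 1: at line 3 remove [gft] add [cxbts,xrky,rlif] -> 11 lines: fdq pfb mex agyg cxbts xrky rlif tju fndz gaiw joz
Hunk 2: at line 6 remove [rlif,tju,fndz] add [rcauh] -> 9 lines: fdq pfb mex agyg cxbts xrky rcauh gaiw joz
Hunk 3: at line 2 remove [agyg,cxbts,xrky] add [zlaa,puf,min] -> 9 lines: fdq pfb mex zlaa puf min rcauh gaiw joz
Hunk 4: at line 3 remove [puf,min,rcauh] add [wntqd] -> 7 lines: fdq pfb mex zlaa wntqd gaiw joz
Hunk 5: at line 1 remove [mex,zlaa,wntqd] add [gln,dfhr] -> 6 lines: fdq pfb gln dfhr gaiw joz
Hunk 6: at line 1 remove [gln,dfhr] add [fcx,cjzc,oiod] -> 7 lines: fdq pfb fcx cjzc oiod gaiw joz
Hunk 7: at line 2 remove [cjzc] add [uclz,ykddt] -> 8 lines: fdq pfb fcx uclz ykddt oiod gaiw joz
Final line 1: fdq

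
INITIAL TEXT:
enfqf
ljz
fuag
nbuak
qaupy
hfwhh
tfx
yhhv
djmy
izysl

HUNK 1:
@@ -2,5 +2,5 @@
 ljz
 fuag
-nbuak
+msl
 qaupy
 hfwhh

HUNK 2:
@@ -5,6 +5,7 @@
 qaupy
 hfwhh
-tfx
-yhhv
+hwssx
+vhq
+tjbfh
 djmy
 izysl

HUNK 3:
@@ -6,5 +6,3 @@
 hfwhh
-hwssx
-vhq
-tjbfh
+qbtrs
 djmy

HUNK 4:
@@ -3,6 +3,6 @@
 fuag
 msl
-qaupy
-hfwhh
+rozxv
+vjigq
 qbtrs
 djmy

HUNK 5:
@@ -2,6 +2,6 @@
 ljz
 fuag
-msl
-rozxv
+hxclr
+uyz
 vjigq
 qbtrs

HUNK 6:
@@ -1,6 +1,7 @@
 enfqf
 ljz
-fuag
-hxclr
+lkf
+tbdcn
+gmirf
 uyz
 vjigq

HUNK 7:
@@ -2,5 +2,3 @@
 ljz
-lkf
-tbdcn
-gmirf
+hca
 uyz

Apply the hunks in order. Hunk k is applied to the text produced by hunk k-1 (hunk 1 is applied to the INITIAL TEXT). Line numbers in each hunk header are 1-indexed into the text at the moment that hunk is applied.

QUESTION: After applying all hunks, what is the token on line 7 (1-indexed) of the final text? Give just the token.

Hunk 1: at line 2 remove [nbuak] add [msl] -> 10 lines: enfqf ljz fuag msl qaupy hfwhh tfx yhhv djmy izysl
Hunk 2: at line 5 remove [tfx,yhhv] add [hwssx,vhq,tjbfh] -> 11 lines: enfqf ljz fuag msl qaupy hfwhh hwssx vhq tjbfh djmy izysl
Hunk 3: at line 6 remove [hwssx,vhq,tjbfh] add [qbtrs] -> 9 lines: enfqf ljz fuag msl qaupy hfwhh qbtrs djmy izysl
Hunk 4: at line 3 remove [qaupy,hfwhh] add [rozxv,vjigq] -> 9 lines: enfqf ljz fuag msl rozxv vjigq qbtrs djmy izysl
Hunk 5: at line 2 remove [msl,rozxv] add [hxclr,uyz] -> 9 lines: enfqf ljz fuag hxclr uyz vjigq qbtrs djmy izysl
Hunk 6: at line 1 remove [fuag,hxclr] add [lkf,tbdcn,gmirf] -> 10 lines: enfqf ljz lkf tbdcn gmirf uyz vjigq qbtrs djmy izysl
Hunk 7: at line 2 remove [lkf,tbdcn,gmirf] add [hca] -> 8 lines: enfqf ljz hca uyz vjigq qbtrs djmy izysl
Final line 7: djmy

Answer: djmy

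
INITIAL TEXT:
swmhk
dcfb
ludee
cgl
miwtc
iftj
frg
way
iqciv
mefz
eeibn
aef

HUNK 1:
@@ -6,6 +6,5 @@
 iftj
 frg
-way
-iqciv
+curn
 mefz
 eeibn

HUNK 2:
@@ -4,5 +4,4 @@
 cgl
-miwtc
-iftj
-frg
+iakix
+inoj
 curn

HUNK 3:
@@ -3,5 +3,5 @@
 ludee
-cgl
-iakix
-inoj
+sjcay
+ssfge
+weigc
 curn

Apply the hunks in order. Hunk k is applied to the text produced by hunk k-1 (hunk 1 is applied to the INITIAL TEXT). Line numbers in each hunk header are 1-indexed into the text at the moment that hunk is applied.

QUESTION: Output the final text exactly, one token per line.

Hunk 1: at line 6 remove [way,iqciv] add [curn] -> 11 lines: swmhk dcfb ludee cgl miwtc iftj frg curn mefz eeibn aef
Hunk 2: at line 4 remove [miwtc,iftj,frg] add [iakix,inoj] -> 10 lines: swmhk dcfb ludee cgl iakix inoj curn mefz eeibn aef
Hunk 3: at line 3 remove [cgl,iakix,inoj] add [sjcay,ssfge,weigc] -> 10 lines: swmhk dcfb ludee sjcay ssfge weigc curn mefz eeibn aef

Answer: swmhk
dcfb
ludee
sjcay
ssfge
weigc
curn
mefz
eeibn
aef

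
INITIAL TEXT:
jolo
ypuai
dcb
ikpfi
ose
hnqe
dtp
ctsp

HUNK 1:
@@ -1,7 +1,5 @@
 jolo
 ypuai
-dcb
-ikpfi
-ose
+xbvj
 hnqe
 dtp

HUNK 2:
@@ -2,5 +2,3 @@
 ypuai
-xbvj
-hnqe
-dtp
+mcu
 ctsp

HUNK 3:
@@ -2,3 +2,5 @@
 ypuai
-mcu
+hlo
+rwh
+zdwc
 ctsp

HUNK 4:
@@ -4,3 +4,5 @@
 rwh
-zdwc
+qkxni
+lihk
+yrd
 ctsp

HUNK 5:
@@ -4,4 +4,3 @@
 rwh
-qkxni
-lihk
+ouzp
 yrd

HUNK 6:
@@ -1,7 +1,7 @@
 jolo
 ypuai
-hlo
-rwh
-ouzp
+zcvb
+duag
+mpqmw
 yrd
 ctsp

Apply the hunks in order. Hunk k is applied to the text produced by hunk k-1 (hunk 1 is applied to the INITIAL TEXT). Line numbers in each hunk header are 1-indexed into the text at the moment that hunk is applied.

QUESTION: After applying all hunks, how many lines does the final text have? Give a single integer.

Answer: 7

Derivation:
Hunk 1: at line 1 remove [dcb,ikpfi,ose] add [xbvj] -> 6 lines: jolo ypuai xbvj hnqe dtp ctsp
Hunk 2: at line 2 remove [xbvj,hnqe,dtp] add [mcu] -> 4 lines: jolo ypuai mcu ctsp
Hunk 3: at line 2 remove [mcu] add [hlo,rwh,zdwc] -> 6 lines: jolo ypuai hlo rwh zdwc ctsp
Hunk 4: at line 4 remove [zdwc] add [qkxni,lihk,yrd] -> 8 lines: jolo ypuai hlo rwh qkxni lihk yrd ctsp
Hunk 5: at line 4 remove [qkxni,lihk] add [ouzp] -> 7 lines: jolo ypuai hlo rwh ouzp yrd ctsp
Hunk 6: at line 1 remove [hlo,rwh,ouzp] add [zcvb,duag,mpqmw] -> 7 lines: jolo ypuai zcvb duag mpqmw yrd ctsp
Final line count: 7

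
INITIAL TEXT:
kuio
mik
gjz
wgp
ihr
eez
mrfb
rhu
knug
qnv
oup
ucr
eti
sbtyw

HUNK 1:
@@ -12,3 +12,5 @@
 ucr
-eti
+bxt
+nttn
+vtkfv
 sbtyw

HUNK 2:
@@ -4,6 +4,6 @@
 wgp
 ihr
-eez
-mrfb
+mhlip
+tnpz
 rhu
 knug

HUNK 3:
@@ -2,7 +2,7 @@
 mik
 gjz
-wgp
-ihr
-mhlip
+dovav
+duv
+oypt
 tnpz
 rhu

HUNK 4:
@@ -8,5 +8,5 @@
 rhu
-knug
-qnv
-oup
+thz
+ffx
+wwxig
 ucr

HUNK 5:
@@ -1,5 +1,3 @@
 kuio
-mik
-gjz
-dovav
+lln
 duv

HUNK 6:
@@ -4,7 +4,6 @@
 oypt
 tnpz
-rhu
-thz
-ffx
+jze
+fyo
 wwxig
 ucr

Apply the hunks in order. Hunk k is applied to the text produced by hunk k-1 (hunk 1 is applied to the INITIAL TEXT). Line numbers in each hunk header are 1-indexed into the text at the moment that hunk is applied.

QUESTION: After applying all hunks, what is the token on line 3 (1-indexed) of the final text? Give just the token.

Answer: duv

Derivation:
Hunk 1: at line 12 remove [eti] add [bxt,nttn,vtkfv] -> 16 lines: kuio mik gjz wgp ihr eez mrfb rhu knug qnv oup ucr bxt nttn vtkfv sbtyw
Hunk 2: at line 4 remove [eez,mrfb] add [mhlip,tnpz] -> 16 lines: kuio mik gjz wgp ihr mhlip tnpz rhu knug qnv oup ucr bxt nttn vtkfv sbtyw
Hunk 3: at line 2 remove [wgp,ihr,mhlip] add [dovav,duv,oypt] -> 16 lines: kuio mik gjz dovav duv oypt tnpz rhu knug qnv oup ucr bxt nttn vtkfv sbtyw
Hunk 4: at line 8 remove [knug,qnv,oup] add [thz,ffx,wwxig] -> 16 lines: kuio mik gjz dovav duv oypt tnpz rhu thz ffx wwxig ucr bxt nttn vtkfv sbtyw
Hunk 5: at line 1 remove [mik,gjz,dovav] add [lln] -> 14 lines: kuio lln duv oypt tnpz rhu thz ffx wwxig ucr bxt nttn vtkfv sbtyw
Hunk 6: at line 4 remove [rhu,thz,ffx] add [jze,fyo] -> 13 lines: kuio lln duv oypt tnpz jze fyo wwxig ucr bxt nttn vtkfv sbtyw
Final line 3: duv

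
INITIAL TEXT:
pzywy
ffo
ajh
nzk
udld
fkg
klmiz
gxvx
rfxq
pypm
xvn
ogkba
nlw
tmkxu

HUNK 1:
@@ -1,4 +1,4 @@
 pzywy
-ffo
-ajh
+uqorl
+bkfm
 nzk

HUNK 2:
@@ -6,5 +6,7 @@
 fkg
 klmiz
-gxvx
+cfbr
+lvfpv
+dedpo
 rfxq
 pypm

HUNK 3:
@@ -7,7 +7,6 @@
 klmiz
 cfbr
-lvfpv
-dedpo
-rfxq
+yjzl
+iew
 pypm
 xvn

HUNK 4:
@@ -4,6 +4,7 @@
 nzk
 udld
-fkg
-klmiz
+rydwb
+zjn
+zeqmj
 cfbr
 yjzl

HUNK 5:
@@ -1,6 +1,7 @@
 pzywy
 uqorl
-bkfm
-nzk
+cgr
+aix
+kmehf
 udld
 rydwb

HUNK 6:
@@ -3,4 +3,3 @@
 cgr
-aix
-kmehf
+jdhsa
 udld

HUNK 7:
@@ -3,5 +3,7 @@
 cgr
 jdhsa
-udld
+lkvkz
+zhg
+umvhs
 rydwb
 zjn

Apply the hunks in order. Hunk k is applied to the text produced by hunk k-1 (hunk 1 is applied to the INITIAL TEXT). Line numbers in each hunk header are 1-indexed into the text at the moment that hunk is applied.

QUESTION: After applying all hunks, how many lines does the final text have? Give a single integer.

Hunk 1: at line 1 remove [ffo,ajh] add [uqorl,bkfm] -> 14 lines: pzywy uqorl bkfm nzk udld fkg klmiz gxvx rfxq pypm xvn ogkba nlw tmkxu
Hunk 2: at line 6 remove [gxvx] add [cfbr,lvfpv,dedpo] -> 16 lines: pzywy uqorl bkfm nzk udld fkg klmiz cfbr lvfpv dedpo rfxq pypm xvn ogkba nlw tmkxu
Hunk 3: at line 7 remove [lvfpv,dedpo,rfxq] add [yjzl,iew] -> 15 lines: pzywy uqorl bkfm nzk udld fkg klmiz cfbr yjzl iew pypm xvn ogkba nlw tmkxu
Hunk 4: at line 4 remove [fkg,klmiz] add [rydwb,zjn,zeqmj] -> 16 lines: pzywy uqorl bkfm nzk udld rydwb zjn zeqmj cfbr yjzl iew pypm xvn ogkba nlw tmkxu
Hunk 5: at line 1 remove [bkfm,nzk] add [cgr,aix,kmehf] -> 17 lines: pzywy uqorl cgr aix kmehf udld rydwb zjn zeqmj cfbr yjzl iew pypm xvn ogkba nlw tmkxu
Hunk 6: at line 3 remove [aix,kmehf] add [jdhsa] -> 16 lines: pzywy uqorl cgr jdhsa udld rydwb zjn zeqmj cfbr yjzl iew pypm xvn ogkba nlw tmkxu
Hunk 7: at line 3 remove [udld] add [lkvkz,zhg,umvhs] -> 18 lines: pzywy uqorl cgr jdhsa lkvkz zhg umvhs rydwb zjn zeqmj cfbr yjzl iew pypm xvn ogkba nlw tmkxu
Final line count: 18

Answer: 18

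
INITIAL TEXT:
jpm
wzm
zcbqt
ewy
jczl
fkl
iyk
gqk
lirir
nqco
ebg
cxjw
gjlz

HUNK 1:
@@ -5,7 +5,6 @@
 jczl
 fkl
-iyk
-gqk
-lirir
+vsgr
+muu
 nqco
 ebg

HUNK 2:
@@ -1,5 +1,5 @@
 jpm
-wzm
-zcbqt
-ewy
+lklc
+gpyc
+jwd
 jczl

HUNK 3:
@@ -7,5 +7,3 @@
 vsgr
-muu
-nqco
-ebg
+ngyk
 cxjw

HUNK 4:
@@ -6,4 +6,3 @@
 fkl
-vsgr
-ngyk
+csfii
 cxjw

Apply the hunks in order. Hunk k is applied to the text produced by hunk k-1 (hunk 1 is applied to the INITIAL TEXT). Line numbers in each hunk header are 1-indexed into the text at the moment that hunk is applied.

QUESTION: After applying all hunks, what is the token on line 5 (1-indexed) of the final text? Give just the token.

Hunk 1: at line 5 remove [iyk,gqk,lirir] add [vsgr,muu] -> 12 lines: jpm wzm zcbqt ewy jczl fkl vsgr muu nqco ebg cxjw gjlz
Hunk 2: at line 1 remove [wzm,zcbqt,ewy] add [lklc,gpyc,jwd] -> 12 lines: jpm lklc gpyc jwd jczl fkl vsgr muu nqco ebg cxjw gjlz
Hunk 3: at line 7 remove [muu,nqco,ebg] add [ngyk] -> 10 lines: jpm lklc gpyc jwd jczl fkl vsgr ngyk cxjw gjlz
Hunk 4: at line 6 remove [vsgr,ngyk] add [csfii] -> 9 lines: jpm lklc gpyc jwd jczl fkl csfii cxjw gjlz
Final line 5: jczl

Answer: jczl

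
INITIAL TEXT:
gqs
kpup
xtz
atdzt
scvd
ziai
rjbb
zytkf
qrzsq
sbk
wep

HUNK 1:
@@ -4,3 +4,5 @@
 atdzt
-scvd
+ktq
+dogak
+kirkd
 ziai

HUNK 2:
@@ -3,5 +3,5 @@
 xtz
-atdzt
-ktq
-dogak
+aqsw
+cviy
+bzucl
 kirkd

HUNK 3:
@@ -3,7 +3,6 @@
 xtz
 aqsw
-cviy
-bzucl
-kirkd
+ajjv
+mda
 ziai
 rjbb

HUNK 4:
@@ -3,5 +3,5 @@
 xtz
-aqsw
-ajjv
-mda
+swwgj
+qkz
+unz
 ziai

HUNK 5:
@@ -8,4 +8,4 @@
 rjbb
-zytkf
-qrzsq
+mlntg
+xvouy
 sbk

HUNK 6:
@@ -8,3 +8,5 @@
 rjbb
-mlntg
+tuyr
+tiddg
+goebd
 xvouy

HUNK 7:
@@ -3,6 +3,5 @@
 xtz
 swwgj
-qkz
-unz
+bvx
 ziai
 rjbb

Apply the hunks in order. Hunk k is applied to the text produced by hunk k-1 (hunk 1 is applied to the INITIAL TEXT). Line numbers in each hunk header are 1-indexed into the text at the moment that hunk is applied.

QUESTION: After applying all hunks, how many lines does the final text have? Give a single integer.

Answer: 13

Derivation:
Hunk 1: at line 4 remove [scvd] add [ktq,dogak,kirkd] -> 13 lines: gqs kpup xtz atdzt ktq dogak kirkd ziai rjbb zytkf qrzsq sbk wep
Hunk 2: at line 3 remove [atdzt,ktq,dogak] add [aqsw,cviy,bzucl] -> 13 lines: gqs kpup xtz aqsw cviy bzucl kirkd ziai rjbb zytkf qrzsq sbk wep
Hunk 3: at line 3 remove [cviy,bzucl,kirkd] add [ajjv,mda] -> 12 lines: gqs kpup xtz aqsw ajjv mda ziai rjbb zytkf qrzsq sbk wep
Hunk 4: at line 3 remove [aqsw,ajjv,mda] add [swwgj,qkz,unz] -> 12 lines: gqs kpup xtz swwgj qkz unz ziai rjbb zytkf qrzsq sbk wep
Hunk 5: at line 8 remove [zytkf,qrzsq] add [mlntg,xvouy] -> 12 lines: gqs kpup xtz swwgj qkz unz ziai rjbb mlntg xvouy sbk wep
Hunk 6: at line 8 remove [mlntg] add [tuyr,tiddg,goebd] -> 14 lines: gqs kpup xtz swwgj qkz unz ziai rjbb tuyr tiddg goebd xvouy sbk wep
Hunk 7: at line 3 remove [qkz,unz] add [bvx] -> 13 lines: gqs kpup xtz swwgj bvx ziai rjbb tuyr tiddg goebd xvouy sbk wep
Final line count: 13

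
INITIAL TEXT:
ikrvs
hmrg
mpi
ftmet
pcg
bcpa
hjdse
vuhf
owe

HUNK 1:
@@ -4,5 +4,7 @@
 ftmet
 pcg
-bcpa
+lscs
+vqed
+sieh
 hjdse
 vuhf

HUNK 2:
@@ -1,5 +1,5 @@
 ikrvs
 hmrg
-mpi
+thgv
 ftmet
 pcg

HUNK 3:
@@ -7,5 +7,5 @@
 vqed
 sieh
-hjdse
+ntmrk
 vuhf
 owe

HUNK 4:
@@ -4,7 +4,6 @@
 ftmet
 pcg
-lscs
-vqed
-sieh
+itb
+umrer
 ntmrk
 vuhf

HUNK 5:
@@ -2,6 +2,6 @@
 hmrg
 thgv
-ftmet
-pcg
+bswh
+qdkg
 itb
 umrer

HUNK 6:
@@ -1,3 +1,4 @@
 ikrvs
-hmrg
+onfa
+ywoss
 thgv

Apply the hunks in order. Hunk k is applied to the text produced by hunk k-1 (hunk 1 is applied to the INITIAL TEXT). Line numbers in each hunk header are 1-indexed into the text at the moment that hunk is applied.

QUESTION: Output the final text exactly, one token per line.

Hunk 1: at line 4 remove [bcpa] add [lscs,vqed,sieh] -> 11 lines: ikrvs hmrg mpi ftmet pcg lscs vqed sieh hjdse vuhf owe
Hunk 2: at line 1 remove [mpi] add [thgv] -> 11 lines: ikrvs hmrg thgv ftmet pcg lscs vqed sieh hjdse vuhf owe
Hunk 3: at line 7 remove [hjdse] add [ntmrk] -> 11 lines: ikrvs hmrg thgv ftmet pcg lscs vqed sieh ntmrk vuhf owe
Hunk 4: at line 4 remove [lscs,vqed,sieh] add [itb,umrer] -> 10 lines: ikrvs hmrg thgv ftmet pcg itb umrer ntmrk vuhf owe
Hunk 5: at line 2 remove [ftmet,pcg] add [bswh,qdkg] -> 10 lines: ikrvs hmrg thgv bswh qdkg itb umrer ntmrk vuhf owe
Hunk 6: at line 1 remove [hmrg] add [onfa,ywoss] -> 11 lines: ikrvs onfa ywoss thgv bswh qdkg itb umrer ntmrk vuhf owe

Answer: ikrvs
onfa
ywoss
thgv
bswh
qdkg
itb
umrer
ntmrk
vuhf
owe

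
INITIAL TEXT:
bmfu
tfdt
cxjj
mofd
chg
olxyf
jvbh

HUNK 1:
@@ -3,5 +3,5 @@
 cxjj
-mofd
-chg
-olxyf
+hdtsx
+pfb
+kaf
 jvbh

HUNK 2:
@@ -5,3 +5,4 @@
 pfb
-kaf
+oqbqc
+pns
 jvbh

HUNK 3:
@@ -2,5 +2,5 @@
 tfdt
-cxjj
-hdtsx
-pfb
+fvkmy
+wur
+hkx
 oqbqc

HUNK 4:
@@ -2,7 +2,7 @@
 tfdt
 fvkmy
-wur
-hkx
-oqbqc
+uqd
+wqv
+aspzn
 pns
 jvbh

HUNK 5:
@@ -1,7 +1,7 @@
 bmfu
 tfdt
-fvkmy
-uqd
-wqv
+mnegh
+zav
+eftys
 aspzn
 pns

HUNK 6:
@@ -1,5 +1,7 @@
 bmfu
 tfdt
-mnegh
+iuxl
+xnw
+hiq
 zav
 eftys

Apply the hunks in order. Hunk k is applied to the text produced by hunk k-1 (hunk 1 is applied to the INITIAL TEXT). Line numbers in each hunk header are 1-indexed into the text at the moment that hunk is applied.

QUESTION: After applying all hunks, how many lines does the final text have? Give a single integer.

Hunk 1: at line 3 remove [mofd,chg,olxyf] add [hdtsx,pfb,kaf] -> 7 lines: bmfu tfdt cxjj hdtsx pfb kaf jvbh
Hunk 2: at line 5 remove [kaf] add [oqbqc,pns] -> 8 lines: bmfu tfdt cxjj hdtsx pfb oqbqc pns jvbh
Hunk 3: at line 2 remove [cxjj,hdtsx,pfb] add [fvkmy,wur,hkx] -> 8 lines: bmfu tfdt fvkmy wur hkx oqbqc pns jvbh
Hunk 4: at line 2 remove [wur,hkx,oqbqc] add [uqd,wqv,aspzn] -> 8 lines: bmfu tfdt fvkmy uqd wqv aspzn pns jvbh
Hunk 5: at line 1 remove [fvkmy,uqd,wqv] add [mnegh,zav,eftys] -> 8 lines: bmfu tfdt mnegh zav eftys aspzn pns jvbh
Hunk 6: at line 1 remove [mnegh] add [iuxl,xnw,hiq] -> 10 lines: bmfu tfdt iuxl xnw hiq zav eftys aspzn pns jvbh
Final line count: 10

Answer: 10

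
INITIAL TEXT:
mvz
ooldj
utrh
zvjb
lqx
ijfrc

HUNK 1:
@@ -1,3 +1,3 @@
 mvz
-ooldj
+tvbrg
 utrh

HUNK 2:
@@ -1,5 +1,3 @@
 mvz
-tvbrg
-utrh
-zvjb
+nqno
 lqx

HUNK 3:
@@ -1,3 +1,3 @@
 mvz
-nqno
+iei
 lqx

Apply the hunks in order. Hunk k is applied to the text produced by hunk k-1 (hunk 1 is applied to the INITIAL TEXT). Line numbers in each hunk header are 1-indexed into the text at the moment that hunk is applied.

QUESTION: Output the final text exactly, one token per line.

Hunk 1: at line 1 remove [ooldj] add [tvbrg] -> 6 lines: mvz tvbrg utrh zvjb lqx ijfrc
Hunk 2: at line 1 remove [tvbrg,utrh,zvjb] add [nqno] -> 4 lines: mvz nqno lqx ijfrc
Hunk 3: at line 1 remove [nqno] add [iei] -> 4 lines: mvz iei lqx ijfrc

Answer: mvz
iei
lqx
ijfrc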